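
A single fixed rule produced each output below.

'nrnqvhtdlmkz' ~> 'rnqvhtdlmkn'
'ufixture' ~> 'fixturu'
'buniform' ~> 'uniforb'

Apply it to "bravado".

ravadb

The rule is to swap the first and last characters, then delete the first character.
So "bravado" becomes "ravadb".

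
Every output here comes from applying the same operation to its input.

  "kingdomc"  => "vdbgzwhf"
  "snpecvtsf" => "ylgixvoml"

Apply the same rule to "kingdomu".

Each output is the input with this applied: shift every letter 7 places backward in the alphabet (wrapping around), then move the last character to the front.
For "kingdomu", step one produces "dbgzwhfn"; step two turns that into "ndbgzwhf".

ndbgzwhf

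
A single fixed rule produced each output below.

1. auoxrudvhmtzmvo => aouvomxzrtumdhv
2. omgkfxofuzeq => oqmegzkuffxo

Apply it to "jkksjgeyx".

What's happening: take characters alternately from the front and the back (1st, last, 2nd, 2nd-last, ...).
Doing the same to "jkksjgeyx": "jxkykesgj".

jxkykesgj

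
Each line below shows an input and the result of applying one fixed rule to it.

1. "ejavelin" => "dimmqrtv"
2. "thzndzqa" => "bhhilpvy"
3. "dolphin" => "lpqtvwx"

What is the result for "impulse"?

What's happening: shift every letter 8 places forward in the alphabet (wrapping around), then sort the characters into alphabetical order.
On "impulse": the first step gives "quxctam", and the second then gives "acmqtux".

acmqtux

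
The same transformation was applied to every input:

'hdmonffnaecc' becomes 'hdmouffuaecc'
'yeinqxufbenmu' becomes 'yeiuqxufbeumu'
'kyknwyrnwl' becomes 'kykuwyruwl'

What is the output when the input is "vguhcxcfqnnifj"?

Each output is the input with this applied: replace every "n" with "u".
Doing the same to "vguhcxcfqnnifj": "vguhcxcfquuifj".

vguhcxcfquuifj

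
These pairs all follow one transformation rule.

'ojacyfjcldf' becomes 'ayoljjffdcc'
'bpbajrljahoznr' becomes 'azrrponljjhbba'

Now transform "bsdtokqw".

bwtsqokd

Looking at the pairs, the operation is to sort the characters into reverse alphabetical order, then move the last character to the front.
On "bsdtokqw": the first step gives "wtsqokdb", and the second then gives "bwtsqokd".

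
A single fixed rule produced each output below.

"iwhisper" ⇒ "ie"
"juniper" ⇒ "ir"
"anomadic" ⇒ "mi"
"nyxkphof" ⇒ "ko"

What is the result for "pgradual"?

aa

In each case the input is transformed by: move the first character to the end, then keep one character in every 3, starting at position 3 (positions 3rd, 6th, 9th, ...).
Applying that to "pgradual" gives "aa".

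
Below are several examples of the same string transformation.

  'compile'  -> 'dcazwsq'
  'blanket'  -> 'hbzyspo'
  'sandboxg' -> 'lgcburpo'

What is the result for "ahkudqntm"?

ihebayvro

What's happening: sort the characters into reverse alphabetical order, then shift every letter 12 places backward in the alphabet (wrapping around).
Starting from "ahkudqntm": after the first operation, "utqnmkhda"; after the second, "ihebayvro".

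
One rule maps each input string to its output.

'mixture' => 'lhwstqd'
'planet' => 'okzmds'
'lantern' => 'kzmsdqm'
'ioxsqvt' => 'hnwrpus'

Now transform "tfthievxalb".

sesghduwzka

In each case the input is transformed by: shift every letter 1 place backward in the alphabet (wrapping around).
On "tfthievxalb" that produces "sesghduwzka".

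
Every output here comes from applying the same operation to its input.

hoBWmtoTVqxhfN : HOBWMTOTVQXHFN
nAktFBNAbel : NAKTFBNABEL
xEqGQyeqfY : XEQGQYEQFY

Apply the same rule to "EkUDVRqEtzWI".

EKUDVRQETZWI

The rule is to convert every letter to uppercase.
So "EkUDVRqEtzWI" becomes "EKUDVRQETZWI".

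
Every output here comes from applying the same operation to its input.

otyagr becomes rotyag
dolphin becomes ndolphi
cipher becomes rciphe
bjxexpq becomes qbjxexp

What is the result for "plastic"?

Rule — move the last character to the front.
On "plastic" that produces "cplasti".

cplasti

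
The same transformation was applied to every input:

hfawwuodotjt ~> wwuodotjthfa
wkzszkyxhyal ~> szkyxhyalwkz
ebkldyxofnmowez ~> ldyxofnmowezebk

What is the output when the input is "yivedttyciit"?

The pattern: move the first 3 characters to the end (rotate left by 3).
"yivedttyciit" → "edttyciityiv".

edttyciityiv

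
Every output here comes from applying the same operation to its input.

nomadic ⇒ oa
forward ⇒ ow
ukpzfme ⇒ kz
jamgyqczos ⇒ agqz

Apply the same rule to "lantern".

at

Rule — keep every other character starting from the second (positions 2nd, 4th, 6th, ...), then delete the last character.
For "lantern", step one produces "atr"; step two turns that into "at".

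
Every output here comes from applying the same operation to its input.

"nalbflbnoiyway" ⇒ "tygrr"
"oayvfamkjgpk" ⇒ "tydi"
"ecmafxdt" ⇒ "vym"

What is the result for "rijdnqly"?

bgr

In each case the input is transformed by: keep one character in every 3, starting at position 2 (positions 2nd, 5th, 8th, ...), then shift every letter 7 places backward in the alphabet (wrapping around).
On "rijdnqly": the first step gives "iny", and the second then gives "bgr".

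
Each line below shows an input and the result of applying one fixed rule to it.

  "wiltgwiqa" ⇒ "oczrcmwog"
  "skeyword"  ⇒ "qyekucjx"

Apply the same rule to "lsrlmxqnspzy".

yrrxdstwvyef

In each case the input is transformed by: shift every letter 6 places forward in the alphabet (wrapping around), then swap each adjacent pair of characters (1↔2, 3↔4, ...).
"lsrlmxqnspzy" → "ryxrsdwtyvfe" → "yrrxdstwvyef".
(Check on "skeyword": → "yqkecuxj" → "qyekucjx" ✓)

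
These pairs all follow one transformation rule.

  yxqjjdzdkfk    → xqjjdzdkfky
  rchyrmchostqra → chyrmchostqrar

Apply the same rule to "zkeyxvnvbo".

In each case the input is transformed by: move the first character to the end.
For "zkeyxvnvbo" the result is "keyxvnvboz".

keyxvnvboz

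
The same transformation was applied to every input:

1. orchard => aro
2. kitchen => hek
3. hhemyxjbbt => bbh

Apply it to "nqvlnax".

Each output is the input with this applied: swap the first and last characters, then keep only the last 3 characters.
So "nqvlnax" becomes "nan".

nan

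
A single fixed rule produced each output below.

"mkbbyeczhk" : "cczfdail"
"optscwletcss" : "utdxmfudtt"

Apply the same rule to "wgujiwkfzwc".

vkjxlgaxd

Looking at the pairs, the operation is to delete the first 2 characters, then shift every letter 1 place forward in the alphabet (wrapping around).
Working it through for "wgujiwkfzwc": intermediate "ujiwkfzwc", final "vkjxlgaxd".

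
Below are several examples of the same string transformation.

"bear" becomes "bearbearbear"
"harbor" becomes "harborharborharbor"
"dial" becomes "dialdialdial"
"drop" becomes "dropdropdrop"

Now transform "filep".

The pattern: write the whole string 3 times in a row.
For "filep" the result is "filepfilepfilep".

filepfilepfilep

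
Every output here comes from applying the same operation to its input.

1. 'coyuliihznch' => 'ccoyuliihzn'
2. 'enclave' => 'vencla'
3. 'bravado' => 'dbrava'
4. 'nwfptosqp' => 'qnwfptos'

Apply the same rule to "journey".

Each output is the input with this applied: delete the last character, then move the last character to the front.
On "journey" that produces "ejourn".

ejourn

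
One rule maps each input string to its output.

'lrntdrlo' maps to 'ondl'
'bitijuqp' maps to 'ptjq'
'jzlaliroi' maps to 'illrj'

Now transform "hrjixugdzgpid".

In each case the input is transformed by: swap the first and last characters, then keep every other character starting from the first (positions 1st, 3rd, 5th, ...).
Starting from "hrjixugdzgpid": after the first operation, "drjixugdzgpih"; after the second, "djxgzph".
(Check on "lrntdrlo": → "orntdrll" → "ondl" ✓)

djxgzph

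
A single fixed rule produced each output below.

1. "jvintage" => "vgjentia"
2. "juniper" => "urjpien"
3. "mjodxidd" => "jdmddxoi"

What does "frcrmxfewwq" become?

Each output is the input with this applied: swap each adjacent pair of characters (1↔2, 3↔4, ...), then take characters alternately from the front and the back (1st, last, 2nd, 2nd-last, ...).
Applying both steps to "frcrmxfewwq": "rfrcxmefwwq", then "rqfwrwcfxem".

rqfwrwcfxem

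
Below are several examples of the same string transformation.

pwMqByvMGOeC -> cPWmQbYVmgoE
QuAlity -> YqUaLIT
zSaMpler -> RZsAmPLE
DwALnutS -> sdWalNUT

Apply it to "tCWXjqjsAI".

The transformation: flip the case of every letter, then move the last character to the front.
Starting from "tCWXjqjsAI": after the first operation, "TcwxJQJSai"; after the second, "iTcwxJQJSa".

iTcwxJQJSa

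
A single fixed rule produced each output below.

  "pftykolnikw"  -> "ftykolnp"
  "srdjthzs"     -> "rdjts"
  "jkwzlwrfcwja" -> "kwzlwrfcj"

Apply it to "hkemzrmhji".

Looking at the pairs, the operation is to delete the last 3 characters, then move the first character to the end.
"hkemzrmhji" → "hkemzrm" → "kemzrmh".

kemzrmh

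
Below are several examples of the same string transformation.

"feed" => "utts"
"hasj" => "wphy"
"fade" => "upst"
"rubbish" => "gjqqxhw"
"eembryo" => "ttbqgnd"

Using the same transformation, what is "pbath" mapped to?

eqpiw

In each case the input is transformed by: shift every letter 11 places backward in the alphabet (wrapping around).
For "pbath" the result is "eqpiw".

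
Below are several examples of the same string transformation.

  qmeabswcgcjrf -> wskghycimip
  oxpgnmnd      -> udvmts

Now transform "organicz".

uxmgto

The pattern: shift every letter 6 places forward in the alphabet (wrapping around), then delete the last 2 characters.
For "organicz", step one produces "uxmgtoif"; step two turns that into "uxmgto".
(Check on "qmeabswcgcjrf": → "wskghycimipxl" → "wskghycimip" ✓)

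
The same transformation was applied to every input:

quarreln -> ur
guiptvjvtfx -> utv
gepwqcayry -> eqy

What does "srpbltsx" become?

The rule is to delete the last character, then keep one character in every 3, starting at position 2 (positions 2nd, 5th, 8th, ...).
For "srpbltsx" the result is "rl".
(Check on "gepwqcayry": → "gepwqcayr" → "eqy" ✓)

rl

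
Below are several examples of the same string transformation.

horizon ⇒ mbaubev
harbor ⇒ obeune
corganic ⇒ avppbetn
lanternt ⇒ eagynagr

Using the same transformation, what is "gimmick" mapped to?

In each case the input is transformed by: move the last 3 characters to the front (rotate right by 3), then shift every letter 13 places forward in the alphabet (wrapping around) — i.e. ROT13.
On "gimmick": the first step gives "ickgimm", and the second then gives "vpxtvzz".

vpxtvzz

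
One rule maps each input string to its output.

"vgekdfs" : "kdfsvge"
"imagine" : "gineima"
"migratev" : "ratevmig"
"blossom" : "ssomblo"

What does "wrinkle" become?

nklewri

The rule is to move the first 3 characters to the end (rotate left by 3).
"wrinkle" → "nklewri".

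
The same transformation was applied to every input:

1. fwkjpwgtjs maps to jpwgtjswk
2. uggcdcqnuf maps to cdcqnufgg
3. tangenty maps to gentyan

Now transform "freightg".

In each case the input is transformed by: delete the first character, then move the first 2 characters to the end (rotate left by 2).
On "freightg": the first step gives "reightg", and the second then gives "ightgre".
(Check on "uggcdcqnuf": → "ggcdcqnuf" → "cdcqnufgg" ✓)

ightgre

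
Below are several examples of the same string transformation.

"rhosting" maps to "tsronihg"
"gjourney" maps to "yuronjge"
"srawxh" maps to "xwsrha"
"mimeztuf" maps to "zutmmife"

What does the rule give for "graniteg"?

trniggea

The pattern: sort the characters into reverse alphabetical order.
Doing the same to "graniteg": "trniggea".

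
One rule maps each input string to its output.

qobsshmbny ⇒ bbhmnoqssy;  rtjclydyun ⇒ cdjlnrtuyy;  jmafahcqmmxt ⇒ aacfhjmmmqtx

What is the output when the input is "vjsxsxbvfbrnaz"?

The transformation: sort the characters into alphabetical order.
So "vjsxsxbvfbrnaz" becomes "abbfjnrssvvxxz".

abbfjnrssvvxxz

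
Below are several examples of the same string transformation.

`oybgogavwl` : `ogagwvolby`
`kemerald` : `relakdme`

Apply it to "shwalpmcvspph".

lampvcpshphsw

Looking at the pairs, the operation is to move the first 3 characters to the end (rotate left by 3), then swap each adjacent pair of characters (1↔2, 3↔4, ...).
"shwalpmcvspph" → "alpmcvspphshw" → "lampvcpshphsw".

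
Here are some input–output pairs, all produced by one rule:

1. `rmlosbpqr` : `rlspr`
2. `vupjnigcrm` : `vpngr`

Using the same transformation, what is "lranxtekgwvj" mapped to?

laxegv

The rule is to keep every other character starting from the first (positions 1st, 3rd, 5th, ...).
For "lranxtekgwvj" the result is "laxegv".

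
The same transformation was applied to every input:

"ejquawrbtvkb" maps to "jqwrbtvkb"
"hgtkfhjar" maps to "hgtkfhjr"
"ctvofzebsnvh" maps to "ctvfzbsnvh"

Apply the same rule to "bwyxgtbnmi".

bwyxgtbnm

Looking at the pairs, the operation is to remove every vowel.
For "bwyxgtbnmi" the result is "bwyxgtbnm".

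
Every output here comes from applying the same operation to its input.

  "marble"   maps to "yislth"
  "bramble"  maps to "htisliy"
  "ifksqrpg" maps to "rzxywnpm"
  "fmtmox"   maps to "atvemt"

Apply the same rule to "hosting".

zapunov

Rule — shift every letter 7 places forward in the alphabet (wrapping around), then move the first 2 characters to the end (rotate left by 2).
Applying that to "hosting" gives "zapunov".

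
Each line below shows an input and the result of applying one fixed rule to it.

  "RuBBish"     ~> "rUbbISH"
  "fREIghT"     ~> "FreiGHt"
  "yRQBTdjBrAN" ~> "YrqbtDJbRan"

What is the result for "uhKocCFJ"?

What's happening: flip the case of every letter.
Applying that to "uhKocCFJ" gives "UHkOCcfj".

UHkOCcfj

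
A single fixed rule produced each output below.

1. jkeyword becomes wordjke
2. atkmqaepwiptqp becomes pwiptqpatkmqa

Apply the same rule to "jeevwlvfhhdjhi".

In each case the input is transformed by: swap the front and back halves of the string, then delete the last character.
Doing the same to "jeevwlvfhhdjhi": "fhhdjhijeevwl".

fhhdjhijeevwl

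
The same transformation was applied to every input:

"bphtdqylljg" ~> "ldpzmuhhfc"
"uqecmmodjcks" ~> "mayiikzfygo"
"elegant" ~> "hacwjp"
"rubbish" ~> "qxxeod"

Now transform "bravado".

nwrwzk

The rule is to delete the first character, then shift every letter 4 places backward in the alphabet (wrapping around).
"bravado" → "ravado" → "nwrwzk".
(Check on "uqecmmodjcks": → "qecmmodjcks" → "mayiikzfygo" ✓)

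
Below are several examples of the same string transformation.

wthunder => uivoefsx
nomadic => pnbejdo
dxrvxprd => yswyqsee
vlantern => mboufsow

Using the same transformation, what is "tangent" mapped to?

bohfouu

Rule — shift every letter 1 place forward in the alphabet (wrapping around), then move the first character to the end.
Starting from "tangent": after the first operation, "ubohfou"; after the second, "bohfouu".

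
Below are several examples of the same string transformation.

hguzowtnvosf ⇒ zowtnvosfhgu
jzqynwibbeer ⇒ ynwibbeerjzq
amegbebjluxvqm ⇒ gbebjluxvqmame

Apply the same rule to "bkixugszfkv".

xugszfkvbki

Rule — move the first 3 characters to the end (rotate left by 3).
On "bkixugszfkv" that produces "xugszfkvbki".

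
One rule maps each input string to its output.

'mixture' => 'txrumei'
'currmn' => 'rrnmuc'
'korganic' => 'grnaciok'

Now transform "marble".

The rule is to move the first 2 characters to the end (rotate left by 2), then swap each adjacent pair of characters (1↔2, 3↔4, ...).
For "marble", step one produces "rblema"; step two turns that into "brelam".

brelam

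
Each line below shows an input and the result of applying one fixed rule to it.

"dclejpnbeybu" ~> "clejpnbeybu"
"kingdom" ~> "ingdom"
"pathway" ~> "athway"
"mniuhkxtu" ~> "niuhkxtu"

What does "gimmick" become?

immick

Each output is the input with this applied: delete the first character.
"gimmick" → "immick".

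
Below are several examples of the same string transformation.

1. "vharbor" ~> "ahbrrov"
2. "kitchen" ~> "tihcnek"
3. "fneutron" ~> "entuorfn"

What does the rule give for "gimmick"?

miimkcg

In each case the input is transformed by: move the first character to the end, then swap each adjacent pair of characters (1↔2, 3↔4, ...).
Doing the same to "gimmick": "miimkcg".
(Check on "kitchen": → "itchenk" → "tihcnek" ✓)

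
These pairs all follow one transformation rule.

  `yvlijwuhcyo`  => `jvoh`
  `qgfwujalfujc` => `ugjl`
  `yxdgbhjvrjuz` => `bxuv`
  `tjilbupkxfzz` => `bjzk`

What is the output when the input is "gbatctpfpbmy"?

Rule — keep one character in every 3, starting at position 2 (positions 2nd, 5th, 8th, ...), then swap each adjacent pair of characters (1↔2, 3↔4, ...).
Working it through for "gbatctpfpbmy": intermediate "bcfm", final "cbmf".

cbmf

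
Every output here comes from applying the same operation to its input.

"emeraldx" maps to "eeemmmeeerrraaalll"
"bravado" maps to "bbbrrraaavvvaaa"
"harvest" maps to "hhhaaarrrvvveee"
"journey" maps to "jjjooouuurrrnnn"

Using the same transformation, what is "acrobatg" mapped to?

aaacccrrrooobbbaaa

The transformation: delete the last 2 characters, then repeat every character 3 times.
For "acrobatg", step one produces "acroba"; step two turns that into "aaacccrrrooobbbaaa".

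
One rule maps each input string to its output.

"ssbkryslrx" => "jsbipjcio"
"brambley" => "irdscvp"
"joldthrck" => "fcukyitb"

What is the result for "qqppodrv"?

In each case the input is transformed by: delete the first character, then shift every letter 9 places backward in the alphabet (wrapping around).
"qqppodrv" → "qppodrv" → "hggfuim".

hggfuim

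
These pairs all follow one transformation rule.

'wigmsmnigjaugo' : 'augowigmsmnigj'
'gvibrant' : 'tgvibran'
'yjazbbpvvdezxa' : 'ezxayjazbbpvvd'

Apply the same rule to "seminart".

tseminar

What's happening: move the first 3 characters to the end (rotate left by 3), then swap the front and back halves of the string.
For "seminart" the result is "tseminar".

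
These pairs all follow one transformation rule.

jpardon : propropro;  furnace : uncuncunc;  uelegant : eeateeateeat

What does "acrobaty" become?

Each output is the input with this applied: keep every other character starting from the second (positions 2nd, 4th, 6th, ...), then write the whole string 3 times in a row.
For "acrobaty" the result is "coaycoaycoay".

coaycoaycoay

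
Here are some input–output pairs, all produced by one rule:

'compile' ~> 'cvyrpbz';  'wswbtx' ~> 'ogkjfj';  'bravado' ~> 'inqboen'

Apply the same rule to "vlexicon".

kvpbaiyr

The rule is to move the first 3 characters to the end (rotate left by 3), then shift every letter 13 places forward in the alphabet (wrapping around) — i.e. ROT13.
Working it through for "vlexicon": intermediate "xiconvle", final "kvpbaiyr".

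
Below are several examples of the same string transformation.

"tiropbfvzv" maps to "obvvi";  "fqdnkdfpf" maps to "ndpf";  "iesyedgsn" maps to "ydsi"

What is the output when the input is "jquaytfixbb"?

The pattern: move the first 2 characters to the end (rotate left by 2), then keep every other character starting from the second (positions 2nd, 4th, 6th, ...).
"jquaytfixbb" → "uaytfixbbjq" → "atibj".

atibj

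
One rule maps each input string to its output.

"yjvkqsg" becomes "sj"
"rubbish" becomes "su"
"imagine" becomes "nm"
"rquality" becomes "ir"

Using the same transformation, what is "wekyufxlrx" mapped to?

Looking at the pairs, the operation is to move the first 3 characters to the end (rotate left by 3), then keep one character in every 3, starting at position 3 (positions 3rd, 6th, 9th, ...).
Applying that to "wekyufxlrx" gives "fre".

fre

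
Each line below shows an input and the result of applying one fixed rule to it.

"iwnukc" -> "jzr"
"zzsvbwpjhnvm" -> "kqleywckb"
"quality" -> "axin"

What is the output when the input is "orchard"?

What's happening: delete the first 3 characters, then shift every letter 11 places backward in the alphabet (wrapping around).
On "orchard": the first step gives "hard", and the second then gives "wpgs".

wpgs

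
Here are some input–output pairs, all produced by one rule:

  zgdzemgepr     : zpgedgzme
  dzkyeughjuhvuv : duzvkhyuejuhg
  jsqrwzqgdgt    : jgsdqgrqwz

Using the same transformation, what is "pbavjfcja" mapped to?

pjbcafvj

Rule — delete the last character, then take characters alternately from the front and the back (1st, last, 2nd, 2nd-last, ...).
On "pbavjfcja": the first step gives "pbavjfcj", and the second then gives "pjbcafvj".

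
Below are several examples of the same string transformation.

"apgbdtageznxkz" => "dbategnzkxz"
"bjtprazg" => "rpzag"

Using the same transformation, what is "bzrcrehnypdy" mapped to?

Rule — delete the first 3 characters, then swap each adjacent pair of characters (1↔2, 3↔4, ...).
Starting from "bzrcrehnypdy": after the first operation, "crehnypdy"; after the second, "rcheyndpy".

rcheyndpy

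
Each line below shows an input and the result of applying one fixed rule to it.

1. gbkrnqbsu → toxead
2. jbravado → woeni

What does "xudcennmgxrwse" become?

khqpraaztke

Each output is the input with this applied: delete the last 3 characters, then shift every letter 13 places forward in the alphabet (wrapping around) — i.e. ROT13.
On "xudcennmgxrwse": the first step gives "xudcennmgxr", and the second then gives "khqpraaztke".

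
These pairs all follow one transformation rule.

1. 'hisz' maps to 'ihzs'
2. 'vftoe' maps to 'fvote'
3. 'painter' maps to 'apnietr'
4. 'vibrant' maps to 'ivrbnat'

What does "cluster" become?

What's happening: swap each adjacent pair of characters (1↔2, 3↔4, ...).
Applying that to "cluster" gives "lcsuetr".

lcsuetr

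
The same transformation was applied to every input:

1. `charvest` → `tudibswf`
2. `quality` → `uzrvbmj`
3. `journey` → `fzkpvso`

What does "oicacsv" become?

The rule is to move the last 2 characters to the front (rotate right by 2), then shift every letter 1 place forward in the alphabet (wrapping around).
Starting from "oicacsv": after the first operation, "svoicac"; after the second, "twpjdbd".

twpjdbd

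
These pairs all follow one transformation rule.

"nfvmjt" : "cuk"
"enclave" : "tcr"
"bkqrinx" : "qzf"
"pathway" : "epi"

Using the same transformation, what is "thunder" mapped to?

Looking at the pairs, the operation is to shift every letter 11 places backward in the alphabet (wrapping around), then keep only the first 3 characters.
For "thunder" the result is "iwj".
(Check on "nfvmjt": → "cukbyi" → "cuk" ✓)

iwj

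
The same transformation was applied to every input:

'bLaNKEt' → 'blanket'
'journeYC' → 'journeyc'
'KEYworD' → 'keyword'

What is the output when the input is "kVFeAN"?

What's happening: convert every letter to lowercase.
Doing the same to "kVFeAN": "kvfean".

kvfean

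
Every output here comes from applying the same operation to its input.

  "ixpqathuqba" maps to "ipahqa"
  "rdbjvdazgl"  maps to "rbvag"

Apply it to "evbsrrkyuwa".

Looking at the pairs, the operation is to keep every other character starting from the first (positions 1st, 3rd, 5th, ...).
So "evbsrrkyuwa" becomes "ebrkua".

ebrkua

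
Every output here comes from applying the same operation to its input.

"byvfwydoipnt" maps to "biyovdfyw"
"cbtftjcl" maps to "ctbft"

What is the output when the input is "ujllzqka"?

uzjll

Rule — delete the last 3 characters, then take characters alternately from the front and the back (1st, last, 2nd, 2nd-last, ...).
Starting from "ujllzqka": after the first operation, "ujllz"; after the second, "uzjll".
(Check on "cbtftjcl": → "cbtft" → "ctbft" ✓)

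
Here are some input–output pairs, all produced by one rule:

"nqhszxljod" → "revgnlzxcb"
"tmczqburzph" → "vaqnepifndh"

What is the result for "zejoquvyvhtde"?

The rule is to swap the first and last characters, then shift every letter 12 places backward in the alphabet (wrapping around).
"zejoquvyvhtde" → "eejoquvyvhtdz" → "ssxceijmjvhrn".
(Check on "tmczqburzph": → "hmczqburzpt" → "vaqnepifndh" ✓)

ssxceijmjvhrn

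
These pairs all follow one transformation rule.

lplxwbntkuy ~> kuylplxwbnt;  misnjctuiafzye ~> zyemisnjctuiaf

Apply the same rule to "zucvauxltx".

ltxzucvaux

The transformation: move the last 3 characters to the front (rotate right by 3).
On "zucvauxltx" that produces "ltxzucvaux".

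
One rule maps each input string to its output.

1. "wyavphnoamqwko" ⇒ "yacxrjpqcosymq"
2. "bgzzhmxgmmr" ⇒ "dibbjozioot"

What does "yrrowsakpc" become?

Each output is the input with this applied: shift every letter 2 places forward in the alphabet (wrapping around).
So "yrrowsakpc" becomes "attqyucmre".

attqyucmre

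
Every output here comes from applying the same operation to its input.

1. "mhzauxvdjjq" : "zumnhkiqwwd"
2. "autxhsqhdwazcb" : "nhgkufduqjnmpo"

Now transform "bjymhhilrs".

Looking at the pairs, the operation is to shift every letter 13 places forward in the alphabet (wrapping around) — i.e. ROT13.
So "bjymhhilrs" becomes "owlzuuvyef".

owlzuuvyef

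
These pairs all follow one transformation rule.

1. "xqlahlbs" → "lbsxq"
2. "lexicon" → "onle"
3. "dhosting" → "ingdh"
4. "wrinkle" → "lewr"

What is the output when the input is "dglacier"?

What's happening: move the first 2 characters to the end (rotate left by 2), then delete the first 3 characters.
"dglacier" → "lacierdg" → "ierdg".
(Check on "xqlahlbs": → "lahlbsxq" → "lbsxq" ✓)

ierdg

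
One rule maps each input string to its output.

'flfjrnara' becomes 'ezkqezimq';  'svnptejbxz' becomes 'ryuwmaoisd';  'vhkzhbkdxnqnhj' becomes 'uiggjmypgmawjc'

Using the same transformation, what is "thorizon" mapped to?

Rule — shift every letter 1 place backward in the alphabet (wrapping around), then take characters alternately from the front and the back (1st, last, 2nd, 2nd-last, ...).
Working it through for "thorizon": intermediate "sgnqhynm", final "smgnnyqh".

smgnnyqh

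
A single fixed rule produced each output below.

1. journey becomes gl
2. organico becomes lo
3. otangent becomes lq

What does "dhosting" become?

ae

In each case the input is transformed by: shift every letter 3 places backward in the alphabet (wrapping around), then keep only the first 2 characters.
"dhosting" → "aelpqfkd" → "ae".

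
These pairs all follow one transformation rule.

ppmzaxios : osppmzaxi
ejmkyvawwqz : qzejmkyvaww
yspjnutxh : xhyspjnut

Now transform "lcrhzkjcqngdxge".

gelcrhzkjcqngdx

In each case the input is transformed by: move the last 2 characters to the front (rotate right by 2).
"lcrhzkjcqngdxge" → "gelcrhzkjcqngdx".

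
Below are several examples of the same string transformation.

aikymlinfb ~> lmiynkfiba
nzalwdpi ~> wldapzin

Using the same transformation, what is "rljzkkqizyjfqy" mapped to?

iqzkykjzfjqlyr

What's happening: swap the front and back halves of the string, then take characters alternately from the front and the back (1st, last, 2nd, 2nd-last, ...).
Starting from "rljzkkqizyjfqy": after the first operation, "izyjfqyrljzkkq"; after the second, "iqzkykjzfjqlyr".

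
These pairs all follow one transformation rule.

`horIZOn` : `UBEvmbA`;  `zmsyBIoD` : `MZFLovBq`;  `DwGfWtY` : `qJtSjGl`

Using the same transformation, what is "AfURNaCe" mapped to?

The rule is to flip the case of every letter, then shift every letter 13 places forward in the alphabet (wrapping around) — i.e. ROT13.
On "AfURNaCe": the first step gives "aFurnAcE", and the second then gives "nSheaNpR".
(Check on "horIZOn": → "HORizoN" → "UBEvmbA" ✓)

nSheaNpR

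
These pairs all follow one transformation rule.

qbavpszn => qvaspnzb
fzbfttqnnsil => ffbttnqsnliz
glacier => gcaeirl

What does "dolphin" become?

The transformation: swap each adjacent pair of characters (1↔2, 3↔4, ...), then move the first character to the end.
"dolphin" → "dplihno".

dplihno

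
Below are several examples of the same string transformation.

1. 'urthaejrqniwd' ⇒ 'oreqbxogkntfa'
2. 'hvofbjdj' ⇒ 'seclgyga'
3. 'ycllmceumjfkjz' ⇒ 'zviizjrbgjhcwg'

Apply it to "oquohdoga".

nllraedlx

The pattern: swap each adjacent pair of characters (1↔2, 3↔4, ...), then shift every letter 3 places backward in the alphabet (wrapping around).
For "oquohdoga" the result is "nllraedlx".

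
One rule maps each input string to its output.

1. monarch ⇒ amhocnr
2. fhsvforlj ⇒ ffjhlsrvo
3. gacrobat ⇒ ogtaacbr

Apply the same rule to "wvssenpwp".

ewpvwspsn

What's happening: take characters alternately from the front and the back (1st, last, 2nd, 2nd-last, ...), then move the last character to the front.
Applying both steps to "wvssenpwp": "wpvwspsne", then "ewpvwspsn".
(Check on "fhsvforlj": → "fjhlsrvof" → "ffjhlsrvo" ✓)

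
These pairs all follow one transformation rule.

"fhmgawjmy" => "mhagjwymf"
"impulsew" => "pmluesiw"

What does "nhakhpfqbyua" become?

The rule is to move the first character to the end, then swap each adjacent pair of characters (1↔2, 3↔4, ...).
"nhakhpfqbyua" → "hakhpfqbyuan" → "ahhkfpbquyna".

ahhkfpbquyna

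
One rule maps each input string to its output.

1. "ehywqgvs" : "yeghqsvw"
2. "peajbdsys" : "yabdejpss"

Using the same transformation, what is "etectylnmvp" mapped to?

The transformation: sort the characters into alphabetical order, then move the last character to the front.
Working it through for "etectylnmvp": intermediate "ceelmnpttvy", final "yceelmnpttv".

yceelmnpttv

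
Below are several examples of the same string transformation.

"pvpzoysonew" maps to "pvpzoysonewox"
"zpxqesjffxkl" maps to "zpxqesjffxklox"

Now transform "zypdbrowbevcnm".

zypdbrowbevcnmox

The transformation: append "ox".
Applying that to "zypdbrowbevcnm" gives "zypdbrowbevcnmox".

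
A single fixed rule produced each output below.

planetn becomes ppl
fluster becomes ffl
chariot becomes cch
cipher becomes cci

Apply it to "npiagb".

The pattern: double every character, then keep only the first 3 characters.
For "npiagb", step one produces "nnppiiaaggbb"; step two turns that into "nnp".
(Check on "fluster": → "fflluusstteerr" → "ffl" ✓)

nnp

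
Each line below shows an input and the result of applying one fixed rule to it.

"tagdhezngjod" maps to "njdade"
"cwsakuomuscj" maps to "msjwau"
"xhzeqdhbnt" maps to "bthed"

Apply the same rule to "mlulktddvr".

The rule is to keep every other character starting from the second (positions 2nd, 4th, 6th, ...), then move the first 3 characters to the end (rotate left by 3).
Applying that to "mlulktddvr" gives "drllt".
(Check on "tagdhezngjod": → "adenjd" → "njdade" ✓)

drllt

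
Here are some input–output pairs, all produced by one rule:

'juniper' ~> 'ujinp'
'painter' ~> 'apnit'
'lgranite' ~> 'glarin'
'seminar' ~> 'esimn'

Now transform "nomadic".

The pattern: delete the last 2 characters, then swap each adjacent pair of characters (1↔2, 3↔4, ...).
Working it through for "nomadic": intermediate "nomad", final "onamd".
(Check on "juniper": → "junip" → "ujinp" ✓)

onamd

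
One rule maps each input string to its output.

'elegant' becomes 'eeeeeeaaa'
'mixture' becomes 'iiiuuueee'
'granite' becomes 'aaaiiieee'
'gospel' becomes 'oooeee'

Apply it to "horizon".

oooiiiooo

The pattern: repeat every character 3 times, then keep only the vowels.
On "horizon": the first step gives "hhhooorrriiizzzooonnn", and the second then gives "oooiiiooo".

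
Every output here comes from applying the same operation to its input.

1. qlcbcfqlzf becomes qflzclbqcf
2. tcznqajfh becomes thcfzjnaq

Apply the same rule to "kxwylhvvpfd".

kdxfwpyvlvh

The rule is to take characters alternately from the front and the back (1st, last, 2nd, 2nd-last, ...).
Applying that to "kxwylhvvpfd" gives "kdxfwpyvlvh".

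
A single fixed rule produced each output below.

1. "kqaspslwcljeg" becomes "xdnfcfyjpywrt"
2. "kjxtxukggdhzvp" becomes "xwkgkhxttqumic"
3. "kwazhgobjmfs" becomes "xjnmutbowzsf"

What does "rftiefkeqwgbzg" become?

esgvrsxrdjtomt

Looking at the pairs, the operation is to shift every letter 13 places forward in the alphabet (wrapping around) — i.e. ROT13.
On "rftiefkeqwgbzg" that produces "esgvrsxrdjtomt".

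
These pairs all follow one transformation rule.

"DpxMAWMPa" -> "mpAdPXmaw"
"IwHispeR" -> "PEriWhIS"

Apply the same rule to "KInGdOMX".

omxkiNgD

What's happening: flip the case of every letter, then move the last 3 characters to the front (rotate right by 3).
"KInGdOMX" → "kiNgDomx" → "omxkiNgD".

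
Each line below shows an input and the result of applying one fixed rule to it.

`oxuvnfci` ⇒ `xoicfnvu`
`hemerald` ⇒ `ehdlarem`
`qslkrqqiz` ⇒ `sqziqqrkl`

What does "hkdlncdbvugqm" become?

What's happening: move the first 2 characters to the end (rotate left by 2), then reverse the string.
"hkdlncdbvugqm" → "dlncdbvugqmhk" → "khmqguvbdcnld".

khmqguvbdcnld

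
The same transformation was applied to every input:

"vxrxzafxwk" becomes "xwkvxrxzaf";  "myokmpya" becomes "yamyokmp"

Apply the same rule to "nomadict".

ctnomadi

The rule is to swap the front and back halves of the string, then move the first 2 characters to the end (rotate left by 2).
"nomadict" → "dictnoma" → "ctnomadi".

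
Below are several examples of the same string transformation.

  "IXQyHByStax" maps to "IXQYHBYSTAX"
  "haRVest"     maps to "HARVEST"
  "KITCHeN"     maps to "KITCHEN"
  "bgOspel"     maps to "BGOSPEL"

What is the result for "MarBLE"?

MARBLE

The rule is to convert every letter to uppercase.
For "MarBLE" the result is "MARBLE".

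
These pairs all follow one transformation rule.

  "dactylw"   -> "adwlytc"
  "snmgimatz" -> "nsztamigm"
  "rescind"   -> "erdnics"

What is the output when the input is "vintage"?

Rule — move the first 2 characters to the end (rotate left by 2), then reverse the string.
"vintage" → "ntagevi" → "ivegatn".

ivegatn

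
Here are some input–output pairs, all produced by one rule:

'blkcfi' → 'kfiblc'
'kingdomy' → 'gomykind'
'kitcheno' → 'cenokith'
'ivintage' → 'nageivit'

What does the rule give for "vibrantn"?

In each case the input is transformed by: swap the front and back halves of the string, then swap the first and last characters.
"vibrantn" → "antnvibr" → "rntnviba".

rntnviba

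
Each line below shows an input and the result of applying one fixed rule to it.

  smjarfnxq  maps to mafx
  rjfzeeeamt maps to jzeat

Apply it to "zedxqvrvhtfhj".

exvvth

Rule — keep every other character starting from the second (positions 2nd, 4th, 6th, ...).
So "zedxqvrvhtfhj" becomes "exvvth".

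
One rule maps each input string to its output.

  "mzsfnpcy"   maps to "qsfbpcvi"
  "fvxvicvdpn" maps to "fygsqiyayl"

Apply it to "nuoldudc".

gxgfqxro

Each output is the input with this applied: shift every letter 3 places forward in the alphabet (wrapping around), then swap the front and back halves of the string.
Starting from "nuoldudc": after the first operation, "qxrogxgf"; after the second, "gxgfqxro".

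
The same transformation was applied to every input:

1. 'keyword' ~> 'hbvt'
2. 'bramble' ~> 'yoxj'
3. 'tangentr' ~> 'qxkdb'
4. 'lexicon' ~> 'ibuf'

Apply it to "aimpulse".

The rule is to shift every letter 3 places backward in the alphabet (wrapping around), then delete the last 3 characters.
On "aimpulse": the first step gives "xfjmripb", and the second then gives "xfjmr".

xfjmr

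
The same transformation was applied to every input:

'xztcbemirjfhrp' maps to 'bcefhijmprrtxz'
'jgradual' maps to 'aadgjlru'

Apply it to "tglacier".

The rule is to sort the characters into alphabetical order.
"tglacier" → "acegilrt".

acegilrt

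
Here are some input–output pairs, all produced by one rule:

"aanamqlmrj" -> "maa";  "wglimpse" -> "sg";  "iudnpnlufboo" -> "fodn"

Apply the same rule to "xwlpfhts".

tw

The rule is to swap the front and back halves of the string, then keep one character in every 3, starting at position 3 (positions 3rd, 6th, 9th, ...).
On "xwlpfhts": the first step gives "fhtsxwlp", and the second then gives "tw".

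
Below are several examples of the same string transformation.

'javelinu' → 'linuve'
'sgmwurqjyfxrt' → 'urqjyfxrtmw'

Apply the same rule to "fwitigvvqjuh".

Looking at the pairs, the operation is to delete the first 2 characters, then move the first 2 characters to the end (rotate left by 2).
Working it through for "fwitigvvqjuh": intermediate "itigvvqjuh", final "igvvqjuhit".

igvvqjuhit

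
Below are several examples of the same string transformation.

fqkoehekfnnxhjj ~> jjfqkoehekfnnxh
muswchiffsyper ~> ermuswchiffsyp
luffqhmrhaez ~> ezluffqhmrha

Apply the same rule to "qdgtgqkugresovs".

The transformation: move the last 2 characters to the front (rotate right by 2).
Applying that to "qdgtgqkugresovs" gives "vsqdgtgqkugreso".

vsqdgtgqkugreso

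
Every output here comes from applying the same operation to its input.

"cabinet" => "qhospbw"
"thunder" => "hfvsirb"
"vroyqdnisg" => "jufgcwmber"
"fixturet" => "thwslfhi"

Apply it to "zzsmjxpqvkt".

nhnygjaexdl

The rule is to shift every letter 12 places backward in the alphabet (wrapping around), then take characters alternately from the front and the back (1st, last, 2nd, 2nd-last, ...).
On "zzsmjxpqvkt": the first step gives "nngaxldejyh", and the second then gives "nhnygjaexdl".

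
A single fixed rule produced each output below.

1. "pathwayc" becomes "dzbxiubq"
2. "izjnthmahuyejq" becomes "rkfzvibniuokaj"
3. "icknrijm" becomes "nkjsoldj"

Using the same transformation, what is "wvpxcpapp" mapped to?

Rule — shift every letter 1 place forward in the alphabet (wrapping around), then reverse the string.
Starting from "wvpxcpapp": after the first operation, "xwqydqbqq"; after the second, "qqbqdyqwx".
(Check on "icknrijm": → "jdlosjkn" → "nkjsoldj" ✓)

qqbqdyqwx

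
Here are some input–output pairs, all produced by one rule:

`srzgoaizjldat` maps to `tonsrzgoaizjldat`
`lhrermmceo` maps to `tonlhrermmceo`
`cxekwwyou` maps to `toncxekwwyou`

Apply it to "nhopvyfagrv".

The pattern: prepend "ton".
Doing the same to "nhopvyfagrv": "tonnhopvyfagrv".

tonnhopvyfagrv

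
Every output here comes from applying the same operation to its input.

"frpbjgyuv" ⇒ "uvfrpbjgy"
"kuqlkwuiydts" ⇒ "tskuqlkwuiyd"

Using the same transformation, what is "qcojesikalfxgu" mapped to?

In each case the input is transformed by: move the last 2 characters to the front (rotate right by 2).
"qcojesikalfxgu" → "guqcojesikalfx".

guqcojesikalfx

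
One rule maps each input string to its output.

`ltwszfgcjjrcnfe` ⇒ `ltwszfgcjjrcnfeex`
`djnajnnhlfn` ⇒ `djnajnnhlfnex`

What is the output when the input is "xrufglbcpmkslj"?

xrufglbcpmksljex

The rule is to append "ex".
"xrufglbcpmkslj" → "xrufglbcpmksljex".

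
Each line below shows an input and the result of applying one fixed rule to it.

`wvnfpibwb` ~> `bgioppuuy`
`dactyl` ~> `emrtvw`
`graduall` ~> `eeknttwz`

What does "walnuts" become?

eglmnpt

The transformation: shift every letter 7 places backward in the alphabet (wrapping around), then sort the characters into alphabetical order.
Applying that to "walnuts" gives "eglmnpt".
(Check on "wvnfpibwb": → "pogyibupu" → "bgioppuuy" ✓)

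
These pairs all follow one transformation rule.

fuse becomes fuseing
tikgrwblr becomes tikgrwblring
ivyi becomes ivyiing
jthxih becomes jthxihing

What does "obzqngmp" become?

obzqngmping

Rule — append "ing".
On "obzqngmp" that produces "obzqngmping".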